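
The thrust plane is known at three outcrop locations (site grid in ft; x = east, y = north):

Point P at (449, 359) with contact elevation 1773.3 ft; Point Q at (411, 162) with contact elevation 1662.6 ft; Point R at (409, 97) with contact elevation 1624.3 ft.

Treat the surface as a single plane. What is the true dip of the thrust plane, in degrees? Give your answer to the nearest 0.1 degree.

31.7°

Two edge vectors: Point P→Point Q = (-38, -197, -110.7), Point P→Point R = (-40, -262, -149).
Normal n = (Point P→Point Q) × (Point P→Point R) = (349.6, -1234, 2076).
So ∂z/∂x = −n_x/n_z = −0.16840 and ∂z/∂y = −n_y/n_z = 0.59441.
Gradient magnitude |∇z| = √(a² + b²) = √(0.02836 + 0.35333) = 0.61781.
True dip = arctan(0.61781) = 31.7°, dipping toward SSE (azimuth ≈ 164°).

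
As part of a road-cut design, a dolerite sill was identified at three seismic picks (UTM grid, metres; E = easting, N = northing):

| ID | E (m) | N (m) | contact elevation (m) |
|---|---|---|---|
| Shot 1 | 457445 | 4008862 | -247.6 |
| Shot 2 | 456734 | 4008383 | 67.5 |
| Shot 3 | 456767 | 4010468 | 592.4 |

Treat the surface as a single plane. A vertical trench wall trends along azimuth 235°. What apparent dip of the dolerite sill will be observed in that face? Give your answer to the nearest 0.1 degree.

Two edge vectors: Shot 1→Shot 2 = (-711, -479, 315.1), Shot 1→Shot 3 = (-678, 1606, 840).
Normal n = (Shot 1→Shot 2) × (Shot 1→Shot 3) = (-908410.6, 383602.2, -1466628).
So ∂z/∂E = −n_x/n_z = −0.61939 and ∂z/∂N = −n_y/n_z = 0.26155.
Unit vector along 235° is (sin 235°, cos 235°) = (-0.8192, -0.5736).
Slope in that direction = a·(-0.8192) + b·(-0.5736) = 0.35735.
Apparent dip = arctan|0.35735| = 19.7° (true dip is 33.9°, so apparent ≤ true as expected).

19.7°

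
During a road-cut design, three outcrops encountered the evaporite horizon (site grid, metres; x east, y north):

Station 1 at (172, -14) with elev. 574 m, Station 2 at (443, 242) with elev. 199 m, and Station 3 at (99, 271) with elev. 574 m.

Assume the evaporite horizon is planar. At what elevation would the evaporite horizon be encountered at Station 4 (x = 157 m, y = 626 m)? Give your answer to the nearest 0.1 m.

Two edge vectors: Station 1→Station 2 = (271, 256, -375), Station 1→Station 3 = (-73, 285, 0).
Normal n = (Station 1→Station 2) × (Station 1→Station 3) = (106875, 27375, 95923).
So ∂z/∂x = −n_x/n_z = −1.11417 and ∂z/∂y = −n_y/n_z = −0.28539.
Intercept c from Station 1: 574 + 191.64 − 4.00 = 761.64.
At (157, 626): z = −174.9 − 178.7 + 761.64 = 408.1 m.

408.1 m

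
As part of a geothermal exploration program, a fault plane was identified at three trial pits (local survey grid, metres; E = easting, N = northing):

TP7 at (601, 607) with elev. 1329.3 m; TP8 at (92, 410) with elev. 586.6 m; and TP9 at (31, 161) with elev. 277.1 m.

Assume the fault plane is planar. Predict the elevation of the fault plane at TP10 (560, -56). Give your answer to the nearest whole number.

636 m

Let the plane be z = a·E + b·N + c.
TP8−TP7: −509a − 197b = −742.7;  TP9−TP7: −570a − 446b = −1052.2.
Solving gives a = 1.08051, b = 0.97827.
Then c = 1329.3 − a·601 − b·607 = 86.10.
At (560, -56): z = 605.1 − 54.8 + 86.10 = 636.4 m.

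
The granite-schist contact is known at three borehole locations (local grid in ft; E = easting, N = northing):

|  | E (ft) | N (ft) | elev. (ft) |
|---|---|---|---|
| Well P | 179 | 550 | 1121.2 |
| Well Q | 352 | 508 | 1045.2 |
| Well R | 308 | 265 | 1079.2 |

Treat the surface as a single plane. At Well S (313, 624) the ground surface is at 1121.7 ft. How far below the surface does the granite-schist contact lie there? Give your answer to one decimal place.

65.5 ft

Two edge vectors: Well P→Well Q = (173, -42, -76), Well P→Well R = (129, -285, -42).
Normal n = (Well P→Well Q) × (Well P→Well R) = (-19896, -2538, -43887).
So ∂z/∂E = −n_x/n_z = −0.45335 and ∂z/∂N = −n_y/n_z = −0.05783.
Intercept c from Well P: 1121.2 + 81.15 + 31.81 = 1234.16.
At (313, 624): z_contact = −141.90 − 36.09 + 1234.16 = 1056.17 ft.
Depth below ground = 1121.7 − 1056.17 = 65.5 ft.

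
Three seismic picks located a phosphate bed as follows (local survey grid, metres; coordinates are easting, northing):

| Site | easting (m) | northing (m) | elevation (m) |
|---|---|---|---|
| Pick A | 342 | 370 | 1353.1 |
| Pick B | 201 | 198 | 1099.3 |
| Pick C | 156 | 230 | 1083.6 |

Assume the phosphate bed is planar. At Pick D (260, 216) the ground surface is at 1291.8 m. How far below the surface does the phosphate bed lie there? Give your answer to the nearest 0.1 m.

126.9 m

Two edge vectors: Pick A→Pick B = (-141, -172, -253.8), Pick A→Pick C = (-186, -140, -269.5).
Normal n = (Pick A→Pick B) × (Pick A→Pick C) = (10822, 9207.3, -12252).
So ∂z/∂easting = −n_x/n_z = 0.88328 and ∂z/∂northing = −n_y/n_z = 0.75149.
Intercept c from Pick A: 1353.1 − 302.08 − 278.05 = 772.96.
At (260, 216): z_contact = 229.65 + 162.32 + 772.96 = 1164.94 m.
Depth below ground = 1291.8 − 1164.94 = 126.9 m.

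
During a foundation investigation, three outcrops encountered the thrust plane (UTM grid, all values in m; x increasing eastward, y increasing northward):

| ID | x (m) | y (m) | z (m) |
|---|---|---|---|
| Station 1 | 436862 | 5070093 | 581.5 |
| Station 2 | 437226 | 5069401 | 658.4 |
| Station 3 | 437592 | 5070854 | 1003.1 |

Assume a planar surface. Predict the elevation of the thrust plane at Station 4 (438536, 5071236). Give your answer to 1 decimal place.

1473.4 m

Two edge vectors: Station 1→Station 2 = (364, -692, 76.9), Station 1→Station 3 = (730, 761, 421.6).
Normal n = (Station 1→Station 2) × (Station 1→Station 3) = (-350268.1, -97325.4, 782164).
So ∂z/∂x = −n_x/n_z = 0.447819255 and ∂z/∂y = −n_y/n_z = 0.124430938.
Intercept c from Station 1: 581.5 − 195635.22 − 630876.43 = −825930.14.
At (438536, 5071236): z = 196384.9 + 631018.7 − 825930.14 = 1473.4 m.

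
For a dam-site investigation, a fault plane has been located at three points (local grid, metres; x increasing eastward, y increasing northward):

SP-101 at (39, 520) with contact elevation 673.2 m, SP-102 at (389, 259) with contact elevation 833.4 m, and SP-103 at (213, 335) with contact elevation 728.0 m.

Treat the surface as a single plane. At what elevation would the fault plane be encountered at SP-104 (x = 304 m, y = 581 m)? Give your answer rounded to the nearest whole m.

911 m

Let the plane be z = a·x + b·y + c.
SP-102−SP-101: 350a − 261b = 160.2;  SP-103−SP-101: 174a − 185b = 54.8.
Solving gives a = 0.79304, b = 0.44967.
Then c = 673.2 − a·39 − b·520 = 408.44.
At (304, 581): z = 241.1 + 261.3 + 408.44 = 910.8 m.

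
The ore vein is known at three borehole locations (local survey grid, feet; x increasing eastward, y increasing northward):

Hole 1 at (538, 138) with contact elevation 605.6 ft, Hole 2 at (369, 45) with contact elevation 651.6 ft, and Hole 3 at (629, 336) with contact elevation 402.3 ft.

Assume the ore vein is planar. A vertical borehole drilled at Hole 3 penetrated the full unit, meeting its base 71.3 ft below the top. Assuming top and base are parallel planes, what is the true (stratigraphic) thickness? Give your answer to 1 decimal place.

44.1 ft

Let the plane be z = a·x + b·y + c.
Hole 2−Hole 1: −169a − 93b = 46;  Hole 3−Hole 1: 91a + 198b = −203.3.
Solving gives a = 0.39197, b = −1.20692.
|∇z| = √(a²+b²) = 1.26897, so dip δ = arctan(1.26897) = 51.76°.
True thickness = vertical thickness × cos δ = 71.3 × cos 51.76° = 44.1 ft.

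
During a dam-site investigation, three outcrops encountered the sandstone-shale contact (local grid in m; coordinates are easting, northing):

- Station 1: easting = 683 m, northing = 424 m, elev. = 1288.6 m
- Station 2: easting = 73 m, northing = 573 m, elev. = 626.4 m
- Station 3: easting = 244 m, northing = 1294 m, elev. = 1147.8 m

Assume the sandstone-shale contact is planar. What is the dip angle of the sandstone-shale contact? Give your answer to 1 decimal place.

51.8°

Two edge vectors: Station 1→Station 2 = (-610, 149, -662.2), Station 1→Station 3 = (-439, 870, -140.8).
Normal n = (Station 1→Station 2) × (Station 1→Station 3) = (555134.8, 204817.8, -465289).
So ∂z/∂easting = −n_x/n_z = 1.19310 and ∂z/∂northing = −n_y/n_z = 0.44019.
Gradient magnitude |∇z| = √(a² + b²) = √(1.42348 + 0.19377) = 1.27171.
True dip = arctan(1.27171) = 51.8°, dipping toward WSW (azimuth ≈ 250°).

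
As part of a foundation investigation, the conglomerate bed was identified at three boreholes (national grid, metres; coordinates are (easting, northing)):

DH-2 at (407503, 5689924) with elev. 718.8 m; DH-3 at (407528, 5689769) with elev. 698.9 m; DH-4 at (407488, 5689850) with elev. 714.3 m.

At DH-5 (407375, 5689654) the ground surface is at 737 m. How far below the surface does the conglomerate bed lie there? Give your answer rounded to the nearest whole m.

Two edge vectors: DH-2→DH-3 = (25, -155, -19.9), DH-2→DH-4 = (-15, -74, -4.5).
Normal n = (DH-2→DH-3) × (DH-2→DH-4) = (-775.1, 411, -4175).
So ∂z/∂E = −n_x/n_z = −0.18565269 and ∂z/∂N = −n_y/n_z = 0.09844311.
Intercept c from DH-2: 718.8 + 75654.03 − 560133.84 = −483761.01.
At (407375, 5689654): z_contact = −75630.3 + 560107.3 − 483761.01 = 716.0 m.
Depth below ground = 737 − 716.0 = 21 m.

21 m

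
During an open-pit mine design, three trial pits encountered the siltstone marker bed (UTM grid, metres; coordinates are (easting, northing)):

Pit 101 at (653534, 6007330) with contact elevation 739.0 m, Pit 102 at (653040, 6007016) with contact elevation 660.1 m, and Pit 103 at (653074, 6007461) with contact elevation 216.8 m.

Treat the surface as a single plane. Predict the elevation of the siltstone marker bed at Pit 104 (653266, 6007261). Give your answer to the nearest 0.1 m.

588.8 m

Two edge vectors: Pit 101→Pit 102 = (-494, -314, -78.9), Pit 101→Pit 103 = (-460, 131, -522.2).
Normal n = (Pit 101→Pit 102) × (Pit 101→Pit 103) = (174306.7, -221672.8, -209154).
So ∂z/∂E = −n_x/n_z = 0.833389273 and ∂z/∂N = −n_y/n_z = −1.059854461.
Intercept c from Pit 101: 739 − 544648.23 + 6366895.50 = 5822986.28.
At (653266, 6007261): z = 544424.9 − 6366822.4 + 5822986.28 = 588.8 m.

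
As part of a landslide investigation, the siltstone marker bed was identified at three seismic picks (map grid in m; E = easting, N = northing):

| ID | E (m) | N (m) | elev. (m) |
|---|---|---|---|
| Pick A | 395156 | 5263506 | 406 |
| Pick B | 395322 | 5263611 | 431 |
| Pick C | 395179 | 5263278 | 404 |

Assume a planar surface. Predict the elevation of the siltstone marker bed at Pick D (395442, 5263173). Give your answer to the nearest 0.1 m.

Two edge vectors: Pick A→Pick B = (166, 105, 25), Pick A→Pick C = (23, -228, -2).
Normal n = (Pick A→Pick B) × (Pick A→Pick C) = (5490, 907, -40263).
So ∂z/∂E = −n_x/n_z = 0.136353476 and ∂z/∂N = −n_y/n_z = 0.022526886.
Intercept c from Pick A: 406 − 53880.89 − 118570.40 = −172045.29.
At (395442, 5263173): z = 53919.9 + 118562.9 − 172045.29 = 437.5 m.

437.5 m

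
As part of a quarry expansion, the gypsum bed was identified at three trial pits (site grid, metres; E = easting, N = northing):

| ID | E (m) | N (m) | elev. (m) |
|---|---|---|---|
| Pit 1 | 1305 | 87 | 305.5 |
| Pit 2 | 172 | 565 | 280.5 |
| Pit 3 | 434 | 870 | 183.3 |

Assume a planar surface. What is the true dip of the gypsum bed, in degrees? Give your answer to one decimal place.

14.6°

Two edge vectors: Pit 1→Pit 2 = (-1133, 478, -25), Pit 1→Pit 3 = (-871, 783, -122.2).
Normal n = (Pit 1→Pit 2) × (Pit 1→Pit 3) = (-38836.6, -116677.6, -470801).
So ∂z/∂E = −n_x/n_z = −0.08249 and ∂z/∂N = −n_y/n_z = −0.24783.
Gradient magnitude |∇z| = √(a² + b²) = √(0.00680 + 0.06142) = 0.26120.
True dip = arctan(0.26120) = 14.6°, dipping toward NNE (azimuth ≈ 018°).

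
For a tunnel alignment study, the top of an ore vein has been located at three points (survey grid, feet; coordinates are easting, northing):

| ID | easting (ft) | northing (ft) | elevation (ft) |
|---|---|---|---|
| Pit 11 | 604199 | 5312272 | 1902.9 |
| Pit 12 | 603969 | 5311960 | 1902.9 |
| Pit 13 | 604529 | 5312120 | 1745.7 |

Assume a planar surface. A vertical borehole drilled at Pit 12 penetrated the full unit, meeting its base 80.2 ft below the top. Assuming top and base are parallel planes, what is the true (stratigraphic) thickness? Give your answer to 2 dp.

73.36 ft

Let the plane be z = a·easting + b·northing + c.
Pit 12−Pit 11: −230a − 312b = 0;  Pit 13−Pit 11: 330a − 152b = −157.2.
Solving gives a = −0.35561, b = 0.26215.
|∇z| = √(a²+b²) = 0.44180, so dip δ = arctan(0.44180) = 23.84°.
True thickness = vertical thickness × cos δ = 80.2 × cos 23.84° = 73.36 ft.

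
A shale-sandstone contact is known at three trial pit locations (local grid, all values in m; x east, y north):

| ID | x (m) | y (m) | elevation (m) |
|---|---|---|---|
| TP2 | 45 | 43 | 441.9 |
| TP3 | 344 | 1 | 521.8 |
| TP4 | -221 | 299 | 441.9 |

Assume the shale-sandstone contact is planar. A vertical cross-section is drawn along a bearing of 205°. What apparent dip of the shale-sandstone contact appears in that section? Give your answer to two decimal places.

Two edge vectors: TP2→TP3 = (299, -42, 79.9), TP2→TP4 = (-266, 256, 0).
Normal n = (TP2→TP3) × (TP2→TP4) = (-20454.4, -21253.4, 65372).
So ∂z/∂x = −n_x/n_z = 0.31289 and ∂z/∂y = −n_y/n_z = 0.32511.
Unit vector along 205° is (sin 205°, cos 205°) = (-0.4226, -0.9063).
Slope in that direction = a·(-0.4226) + b·(-0.9063) = −0.42689.
Apparent dip = arctan|0.42689| = 23.12° (true dip is 24.3°, so apparent ≤ true as expected).

23.12°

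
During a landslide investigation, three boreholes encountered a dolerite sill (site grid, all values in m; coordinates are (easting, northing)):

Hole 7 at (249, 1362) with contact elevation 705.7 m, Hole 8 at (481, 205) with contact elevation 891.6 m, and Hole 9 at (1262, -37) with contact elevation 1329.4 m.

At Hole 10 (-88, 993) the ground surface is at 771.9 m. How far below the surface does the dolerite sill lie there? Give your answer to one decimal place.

Two edge vectors: Hole 7→Hole 8 = (232, -1157, 185.9), Hole 7→Hole 9 = (1013, -1399, 623.7).
Normal n = (Hole 7→Hole 8) × (Hole 7→Hole 9) = (-461546.8, 43618.3, 847473).
So ∂z/∂E = −n_x/n_z = 0.544615 and ∂z/∂N = −n_y/n_z = −0.051469.
Intercept c from Hole 7: 705.7 − 135.61 + 70.10 = 640.19.
At (-88, 993): z_contact = −47.93 − 51.11 + 640.19 = 541.16 m.
Depth below ground = 771.9 − 541.16 = 230.7 m.

230.7 m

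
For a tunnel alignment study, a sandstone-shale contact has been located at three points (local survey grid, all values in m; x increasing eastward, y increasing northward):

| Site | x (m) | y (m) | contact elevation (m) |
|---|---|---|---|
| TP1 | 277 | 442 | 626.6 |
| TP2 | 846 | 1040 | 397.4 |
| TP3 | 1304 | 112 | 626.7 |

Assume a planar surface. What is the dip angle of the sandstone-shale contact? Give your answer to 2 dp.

17.14°

Two edge vectors: TP1→TP2 = (569, 598, -229.2), TP1→TP3 = (1027, -330, 0.1).
Normal n = (TP1→TP2) × (TP1→TP3) = (-75576.2, -235445.3, -801916).
So ∂z/∂x = −n_x/n_z = −0.09424 and ∂z/∂y = −n_y/n_z = −0.29360.
Gradient magnitude |∇z| = √(a² + b²) = √(0.00888 + 0.08620) = 0.30836.
True dip = arctan(0.30836) = 17.14°, dipping toward NNE (azimuth ≈ 018°).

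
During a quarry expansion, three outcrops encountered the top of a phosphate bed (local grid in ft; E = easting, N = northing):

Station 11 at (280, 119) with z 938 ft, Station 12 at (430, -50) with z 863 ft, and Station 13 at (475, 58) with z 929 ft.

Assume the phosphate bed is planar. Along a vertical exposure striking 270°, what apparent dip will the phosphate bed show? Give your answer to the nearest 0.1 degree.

Two edge vectors: Station 11→Station 12 = (150, -169, -75), Station 11→Station 13 = (195, -61, -9).
Normal n = (Station 11→Station 12) × (Station 11→Station 13) = (-3054, -13275, 23805).
So ∂z/∂E = −n_x/n_z = 0.12829 and ∂z/∂N = −n_y/n_z = 0.55766.
Unit vector along 270° is (sin 270°, cos 270°) = (-1.0000, -0.0000).
Slope in that direction = a·(-1.0000) + b·(-0.0000) = −0.12829.
Apparent dip = arctan|0.12829| = 7.3° (true dip is 29.8°, so apparent ≤ true as expected).

7.3°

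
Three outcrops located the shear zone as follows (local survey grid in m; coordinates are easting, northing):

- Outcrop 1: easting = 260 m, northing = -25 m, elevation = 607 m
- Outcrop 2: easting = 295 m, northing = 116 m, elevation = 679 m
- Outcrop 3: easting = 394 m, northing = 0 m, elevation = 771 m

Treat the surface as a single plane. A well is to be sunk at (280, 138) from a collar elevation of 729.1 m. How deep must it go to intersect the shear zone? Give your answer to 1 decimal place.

63.1 m

Let the plane be z = a·easting + b·northing + c.
Outcrop 2−Outcrop 1: 35a + 141b = 72;  Outcrop 3−Outcrop 1: 134a + 25b = 164.
Solving gives a = 1.18342, b = 0.21688.
Then c = 607 − a·260 − b·-25 = 304.73.
At (280, 138): z_contact = 331.36 + 29.93 + 304.73 = 666.02 m.
Depth below ground = 729.1 − 666.02 = 63.1 m.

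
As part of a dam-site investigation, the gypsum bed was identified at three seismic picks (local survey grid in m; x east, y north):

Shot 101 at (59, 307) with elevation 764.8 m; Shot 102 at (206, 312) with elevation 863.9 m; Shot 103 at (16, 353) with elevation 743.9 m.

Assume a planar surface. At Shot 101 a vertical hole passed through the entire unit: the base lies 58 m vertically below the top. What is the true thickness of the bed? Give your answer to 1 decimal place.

47.7 m

Let the plane be z = a·x + b·y + c.
Shot 102−Shot 101: 147a + 5b = 99.1;  Shot 103−Shot 101: −43a + 46b = −20.9.
Solving gives a = 0.66835, b = 0.17042.
|∇z| = √(a²+b²) = 0.68974, so dip δ = arctan(0.68974) = 34.60°.
True thickness = vertical thickness × cos δ = 58 × cos 34.60° = 47.7 m.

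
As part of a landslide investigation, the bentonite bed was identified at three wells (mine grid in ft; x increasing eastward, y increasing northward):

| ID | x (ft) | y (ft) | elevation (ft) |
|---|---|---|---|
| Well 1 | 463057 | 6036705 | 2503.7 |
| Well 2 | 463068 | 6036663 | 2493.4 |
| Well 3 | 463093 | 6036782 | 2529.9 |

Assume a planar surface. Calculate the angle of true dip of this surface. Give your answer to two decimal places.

Let the plane be z = a·x + b·y + c.
Well 2−Well 1: 11a − 42b = −10.3;  Well 3−Well 1: 36a + 77b = 26.2.
Solving gives a = 0.13027, b = 0.27936.
Gradient magnitude |∇z| = √(a² + b²) = √(0.01697 + 0.07804) = 0.30824.
True dip = arctan(0.30824) = 17.13°, dipping toward SSW (azimuth ≈ 205°).

17.13°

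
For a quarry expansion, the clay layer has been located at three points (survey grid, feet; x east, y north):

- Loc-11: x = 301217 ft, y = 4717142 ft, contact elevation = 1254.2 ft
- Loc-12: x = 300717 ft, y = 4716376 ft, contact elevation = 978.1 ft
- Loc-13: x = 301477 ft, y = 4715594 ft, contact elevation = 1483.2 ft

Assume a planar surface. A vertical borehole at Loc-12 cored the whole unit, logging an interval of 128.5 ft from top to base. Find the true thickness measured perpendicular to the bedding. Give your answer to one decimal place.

Two edge vectors: Loc-11→Loc-12 = (-500, -766, -276.1), Loc-11→Loc-13 = (260, -1548, 229).
Normal n = (Loc-11→Loc-12) × (Loc-11→Loc-13) = (-602816.8, 42714, 973160).
So ∂z/∂x = −n_x/n_z = 0.61944 and ∂z/∂y = −n_y/n_z = −0.04389.
|∇z| = √(a²+b²) = 0.62100, so dip δ = arctan(0.62100) = 31.84°.
True thickness = vertical thickness × cos δ = 128.5 × cos 31.84° = 109.2 ft.

109.2 ft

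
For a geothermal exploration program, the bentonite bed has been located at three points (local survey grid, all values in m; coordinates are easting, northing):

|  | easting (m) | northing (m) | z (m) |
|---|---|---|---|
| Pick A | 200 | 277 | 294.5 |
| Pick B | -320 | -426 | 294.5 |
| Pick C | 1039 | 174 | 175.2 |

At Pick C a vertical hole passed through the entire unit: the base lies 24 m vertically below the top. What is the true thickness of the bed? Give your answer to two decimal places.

Let the plane be z = a·easting + b·northing + c.
Pick B−Pick A: −520a − 703b = 0;  Pick C−Pick A: 839a − 103b = −119.3.
Solving gives a = −0.13036, b = 0.09642.
|∇z| = √(a²+b²) = 0.16214, so dip δ = arctan(0.16214) = 9.21°.
True thickness = vertical thickness × cos δ = 24 × cos 9.21° = 23.69 m.

23.69 m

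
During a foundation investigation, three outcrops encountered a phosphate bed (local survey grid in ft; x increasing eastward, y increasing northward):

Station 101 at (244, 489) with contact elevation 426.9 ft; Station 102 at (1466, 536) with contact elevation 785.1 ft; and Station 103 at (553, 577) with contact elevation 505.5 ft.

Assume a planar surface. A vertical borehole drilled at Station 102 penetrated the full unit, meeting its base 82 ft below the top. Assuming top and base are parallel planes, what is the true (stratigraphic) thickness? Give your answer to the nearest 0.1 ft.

Let the plane be z = a·x + b·y + c.
Station 102−Station 101: 1222a + 47b = 358.2;  Station 103−Station 101: 309a + 88b = 78.6.
Solving gives a = 0.29918, b = −0.15734.
|∇z| = √(a²+b²) = 0.33803, so dip δ = arctan(0.33803) = 18.68°.
True thickness = vertical thickness × cos δ = 82 × cos 18.68° = 77.7 ft.

77.7 ft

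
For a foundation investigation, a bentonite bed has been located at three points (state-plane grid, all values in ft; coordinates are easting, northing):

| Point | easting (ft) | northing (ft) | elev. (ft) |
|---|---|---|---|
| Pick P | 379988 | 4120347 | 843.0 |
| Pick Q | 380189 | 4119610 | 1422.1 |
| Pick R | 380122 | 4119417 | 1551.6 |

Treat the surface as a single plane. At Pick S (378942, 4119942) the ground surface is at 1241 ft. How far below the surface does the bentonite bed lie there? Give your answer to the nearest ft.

294 ft

Let the plane be z = a·easting + b·northing + c.
Pick Q−Pick P: 201a − 737b = 579.1;  Pick R−Pick P: 134a − 930b = 708.6.
Solving gives a = 0.18514721, b = −0.73525836.
Then c = 843 − a·379988 − b·4120347 = 2960008.85.
At (378942, 4119942): z_contact = 70160.1 − 3029221.8 + 2960008.85 = 947.1 ft.
Depth below ground = 1241 − 947.1 = 294 ft.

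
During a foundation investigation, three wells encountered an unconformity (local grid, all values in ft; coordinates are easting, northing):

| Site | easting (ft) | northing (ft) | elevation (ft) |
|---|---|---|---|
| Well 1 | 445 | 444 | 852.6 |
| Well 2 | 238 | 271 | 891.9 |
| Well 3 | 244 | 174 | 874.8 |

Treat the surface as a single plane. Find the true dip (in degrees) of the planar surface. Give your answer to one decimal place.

Two edge vectors: Well 1→Well 2 = (-207, -173, 39.3), Well 1→Well 3 = (-201, -270, 22.2).
Normal n = (Well 1→Well 2) × (Well 1→Well 3) = (6770.4, -3303.9, 21117).
So ∂z/∂easting = −n_x/n_z = −0.32061 and ∂z/∂northing = −n_y/n_z = 0.15646.
Gradient magnitude |∇z| = √(a² + b²) = √(0.10279 + 0.02448) = 0.35675.
True dip = arctan(0.35675) = 19.6°, dipping toward ESE (azimuth ≈ 116°).

19.6°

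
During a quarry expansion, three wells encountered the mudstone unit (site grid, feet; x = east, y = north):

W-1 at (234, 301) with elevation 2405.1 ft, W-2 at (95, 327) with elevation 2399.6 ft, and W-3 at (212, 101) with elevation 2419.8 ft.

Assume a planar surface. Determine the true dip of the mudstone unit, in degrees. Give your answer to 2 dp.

4.59°

Two edge vectors: W-1→W-2 = (-139, 26, -5.5), W-1→W-3 = (-22, -200, 14.7).
Normal n = (W-1→W-2) × (W-1→W-3) = (-717.8, 2164.3, 28372).
So ∂z/∂x = −n_x/n_z = 0.02530 and ∂z/∂y = −n_y/n_z = −0.07628.
Gradient magnitude |∇z| = √(a² + b²) = √(0.00064 + 0.00582) = 0.08037.
True dip = arctan(0.08037) = 4.59°, dipping toward NNW (azimuth ≈ 342°).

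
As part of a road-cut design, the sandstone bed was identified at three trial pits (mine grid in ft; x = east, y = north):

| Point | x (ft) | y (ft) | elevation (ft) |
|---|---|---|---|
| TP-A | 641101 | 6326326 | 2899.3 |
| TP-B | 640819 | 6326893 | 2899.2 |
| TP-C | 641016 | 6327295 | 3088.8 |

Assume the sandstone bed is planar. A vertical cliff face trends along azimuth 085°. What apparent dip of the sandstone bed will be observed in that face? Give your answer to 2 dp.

Let the plane be z = a·x + b·y + c.
TP-B−TP-A: −282a + 567b = −0.1;  TP-C−TP-A: −85a + 969b = 189.5.
Solving gives a = 0.47784, b = 0.23748.
Unit vector along 085° is (sin 85°, cos 85°) = (0.9962, 0.0872).
Slope in that direction = a·(0.9962) + b·(0.0872) = 0.49672.
Apparent dip = arctan|0.49672| = 26.41° (true dip is 28.1°, so apparent ≤ true as expected).

26.41°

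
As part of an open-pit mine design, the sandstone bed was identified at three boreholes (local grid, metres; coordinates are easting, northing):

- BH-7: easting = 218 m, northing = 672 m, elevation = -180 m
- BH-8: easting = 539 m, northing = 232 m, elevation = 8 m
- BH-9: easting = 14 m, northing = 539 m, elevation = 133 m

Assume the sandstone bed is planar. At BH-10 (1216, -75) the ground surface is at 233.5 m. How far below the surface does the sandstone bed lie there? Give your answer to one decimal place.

479.9 m

Two edge vectors: BH-7→BH-8 = (321, -440, 188), BH-7→BH-9 = (-204, -133, 313).
Normal n = (BH-7→BH-8) × (BH-7→BH-9) = (-112716, -138825, -132453).
So ∂z/∂easting = −n_x/n_z = −0.850989 and ∂z/∂northing = −n_y/n_z = −1.048108.
Intercept c from BH-7: -180 + 185.52 + 704.33 = 709.84.
At (1216, -75): z_contact = −1034.80 + 78.61 + 709.84 = -246.35 m.
Depth below ground = 233.5 − (-246.35) = 479.9 m.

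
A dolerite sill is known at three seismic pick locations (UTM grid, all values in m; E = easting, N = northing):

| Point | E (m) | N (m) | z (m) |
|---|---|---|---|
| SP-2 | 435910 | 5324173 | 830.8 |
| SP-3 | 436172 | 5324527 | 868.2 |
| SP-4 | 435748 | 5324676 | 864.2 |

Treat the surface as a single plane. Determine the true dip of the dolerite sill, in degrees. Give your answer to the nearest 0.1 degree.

4.9°

Let the plane be z = a·E + b·N + c.
SP-3−SP-2: 262a + 354b = 37.4;  SP-4−SP-2: −162a + 503b = 33.4.
Solving gives a = 0.03695, b = 0.07830.
Gradient magnitude |∇z| = √(a² + b²) = √(0.00137 + 0.00613) = 0.08658.
True dip = arctan(0.08658) = 4.9°, dipping toward SSW (azimuth ≈ 205°).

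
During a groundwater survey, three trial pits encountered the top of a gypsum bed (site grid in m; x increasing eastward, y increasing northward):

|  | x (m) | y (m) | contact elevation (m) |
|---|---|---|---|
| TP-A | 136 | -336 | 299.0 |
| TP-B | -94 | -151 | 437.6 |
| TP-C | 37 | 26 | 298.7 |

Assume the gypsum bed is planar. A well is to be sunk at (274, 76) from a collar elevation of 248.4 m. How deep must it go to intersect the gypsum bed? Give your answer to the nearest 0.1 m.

143.6 m

Two edge vectors: TP-A→TP-B = (-230, 185, 138.6), TP-A→TP-C = (-99, 362, -0.3).
Normal n = (TP-A→TP-B) × (TP-A→TP-C) = (-50228.7, -13790.4, -64945).
So ∂z/∂x = −n_x/n_z = −0.77340 and ∂z/∂y = −n_y/n_z = −0.21234.
Intercept c from TP-A: 299 + 105.18 − 71.35 = 332.84.
At (274, 76): z_contact = −211.91 − 16.14 + 332.84 = 104.79 m.
Depth below ground = 248.4 − 104.79 = 143.6 m.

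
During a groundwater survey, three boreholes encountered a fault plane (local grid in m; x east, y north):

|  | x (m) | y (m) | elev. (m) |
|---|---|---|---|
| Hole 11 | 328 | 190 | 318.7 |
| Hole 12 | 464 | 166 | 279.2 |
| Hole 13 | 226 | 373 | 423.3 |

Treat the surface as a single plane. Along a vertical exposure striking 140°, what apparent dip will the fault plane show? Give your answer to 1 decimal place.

Two edge vectors: Hole 11→Hole 12 = (136, -24, -39.5), Hole 11→Hole 13 = (-102, 183, 104.6).
Normal n = (Hole 11→Hole 12) × (Hole 11→Hole 13) = (4718.1, -10196.6, 22440).
So ∂z/∂x = −n_x/n_z = −0.21025 and ∂z/∂y = −n_y/n_z = 0.45439.
Unit vector along 140° is (sin 140°, cos 140°) = (0.6428, -0.7660).
Slope in that direction = a·(0.6428) + b·(-0.7660) = −0.48323.
Apparent dip = arctan|0.48323| = 25.8° (true dip is 26.6°, so apparent ≤ true as expected).

25.8°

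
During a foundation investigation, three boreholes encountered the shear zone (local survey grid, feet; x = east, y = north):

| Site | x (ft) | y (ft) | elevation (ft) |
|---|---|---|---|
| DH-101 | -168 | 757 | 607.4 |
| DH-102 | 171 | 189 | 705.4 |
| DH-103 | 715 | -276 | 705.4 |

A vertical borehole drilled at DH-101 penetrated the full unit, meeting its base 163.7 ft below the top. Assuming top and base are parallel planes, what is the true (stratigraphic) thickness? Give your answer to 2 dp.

148.53 ft

Two edge vectors: DH-101→DH-102 = (339, -568, 98), DH-101→DH-103 = (883, -1033, 98).
Normal n = (DH-101→DH-102) × (DH-101→DH-103) = (45570, 53312, 151357).
So ∂z/∂x = −n_x/n_z = −0.30108 and ∂z/∂y = −n_y/n_z = −0.35223.
|∇z| = √(a²+b²) = 0.46337, so dip δ = arctan(0.46337) = 24.86°.
True thickness = vertical thickness × cos δ = 163.7 × cos 24.86° = 148.53 ft.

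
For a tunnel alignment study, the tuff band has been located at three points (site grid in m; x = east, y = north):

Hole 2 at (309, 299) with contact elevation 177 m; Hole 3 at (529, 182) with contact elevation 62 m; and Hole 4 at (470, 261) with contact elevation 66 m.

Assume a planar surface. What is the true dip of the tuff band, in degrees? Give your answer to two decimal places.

44.92°

Let the plane be z = a·x + b·y + c.
Hole 3−Hole 2: 220a − 117b = −115;  Hole 4−Hole 2: 161a − 38b = −111.
Solving gives a = −0.82247, b = −0.56362.
Gradient magnitude |∇z| = √(a² + b²) = √(0.67645 + 0.31766) = 0.99705.
True dip = arctan(0.99705) = 44.92°, dipping toward NE (azimuth ≈ 056°).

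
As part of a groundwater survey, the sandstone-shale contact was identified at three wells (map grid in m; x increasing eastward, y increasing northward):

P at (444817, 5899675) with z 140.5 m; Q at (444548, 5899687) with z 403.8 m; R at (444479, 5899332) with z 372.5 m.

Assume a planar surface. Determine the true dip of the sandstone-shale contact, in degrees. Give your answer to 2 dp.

45.15°

Two edge vectors: P→Q = (-269, 12, 263.3), P→R = (-338, -343, 232).
Normal n = (P→Q) × (P→R) = (93095.9, -26587.4, 96323).
So ∂z/∂x = −n_x/n_z = −0.96650 and ∂z/∂y = −n_y/n_z = 0.27602.
Gradient magnitude |∇z| = √(a² + b²) = √(0.93412 + 0.07619) = 1.00514.
True dip = arctan(1.00514) = 45.15°, dipping toward ESE (azimuth ≈ 106°).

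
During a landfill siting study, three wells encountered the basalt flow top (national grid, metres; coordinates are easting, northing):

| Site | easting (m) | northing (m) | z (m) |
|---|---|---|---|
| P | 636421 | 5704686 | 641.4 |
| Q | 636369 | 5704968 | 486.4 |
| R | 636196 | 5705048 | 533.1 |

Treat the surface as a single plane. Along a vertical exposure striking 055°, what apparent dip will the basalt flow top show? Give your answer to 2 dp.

Let the plane be z = a·easting + b·northing + c.
Q−P: −52a + 282b = −155;  R−P: −225a + 362b = −108.3.
Solving gives a = −0.57297, b = −0.65530.
Unit vector along 055° is (sin 55°, cos 55°) = (0.8192, 0.5736).
Slope in that direction = a·(0.8192) + b·(0.5736) = −0.84521.
Apparent dip = arctan|0.84521| = 40.20° (true dip is 41.0°, so apparent ≤ true as expected).

40.20°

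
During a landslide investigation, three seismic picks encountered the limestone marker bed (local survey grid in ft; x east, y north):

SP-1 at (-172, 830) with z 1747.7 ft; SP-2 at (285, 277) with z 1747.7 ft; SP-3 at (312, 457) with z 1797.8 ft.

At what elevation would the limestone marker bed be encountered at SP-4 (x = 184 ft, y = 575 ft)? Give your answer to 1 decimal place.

Let the plane be z = a·x + b·y + c.
SP-2−SP-1: 457a − 553b = 0;  SP-3−SP-1: 484a − 373b = 50.1.
Solving gives a = 0.28506, b = 0.23557.
Then c = 1747.7 − a·-172 − b·830 = 1601.20.
At (184, 575): z = 52.5 + 135.5 + 1601.20 = 1789.1 ft.

1789.1 ft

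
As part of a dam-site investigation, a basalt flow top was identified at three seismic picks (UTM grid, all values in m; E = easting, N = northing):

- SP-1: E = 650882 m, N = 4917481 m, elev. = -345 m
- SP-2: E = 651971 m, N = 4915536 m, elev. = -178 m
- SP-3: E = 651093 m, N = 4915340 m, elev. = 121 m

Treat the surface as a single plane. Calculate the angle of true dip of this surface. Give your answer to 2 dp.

20.65°

Two edge vectors: SP-1→SP-2 = (1089, -1945, 167), SP-1→SP-3 = (211, -2141, 466).
Normal n = (SP-1→SP-2) × (SP-1→SP-3) = (-548823, -472237, -1921154).
So ∂z/∂E = −n_x/n_z = −0.28567 and ∂z/∂N = −n_y/n_z = −0.24581.
Gradient magnitude |∇z| = √(a² + b²) = √(0.08161 + 0.06042) = 0.37687.
True dip = arctan(0.37687) = 20.65°, dipping toward NE (azimuth ≈ 049°).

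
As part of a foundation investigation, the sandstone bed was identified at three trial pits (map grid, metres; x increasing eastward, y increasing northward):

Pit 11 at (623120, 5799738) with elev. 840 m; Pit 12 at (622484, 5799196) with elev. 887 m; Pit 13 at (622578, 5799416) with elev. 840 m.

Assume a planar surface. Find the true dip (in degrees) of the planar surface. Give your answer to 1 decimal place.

18.4°

Let the plane be z = a·x + b·y + c.
Pit 12−Pit 11: −636a − 542b = 47;  Pit 13−Pit 11: −542a − 322b = 0.
Solving gives a = 0.17010, b = −0.28631.
Gradient magnitude |∇z| = √(a² + b²) = √(0.02893 + 0.08198) = 0.33303.
True dip = arctan(0.33303) = 18.4°, dipping toward NNW (azimuth ≈ 329°).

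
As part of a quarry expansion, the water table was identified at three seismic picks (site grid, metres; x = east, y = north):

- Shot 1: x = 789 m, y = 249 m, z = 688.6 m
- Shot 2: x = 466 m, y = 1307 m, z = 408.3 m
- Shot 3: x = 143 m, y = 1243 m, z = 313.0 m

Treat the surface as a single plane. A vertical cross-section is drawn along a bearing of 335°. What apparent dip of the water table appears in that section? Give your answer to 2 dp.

Two edge vectors: Shot 1→Shot 2 = (-323, 1058, -280.3), Shot 1→Shot 3 = (-646, 994, -375.6).
Normal n = (Shot 1→Shot 2) × (Shot 1→Shot 3) = (-118766.6, 59755, 362406).
So ∂z/∂x = −n_x/n_z = 0.32772 and ∂z/∂y = −n_y/n_z = −0.16488.
Unit vector along 335° is (sin 335°, cos 335°) = (-0.4226, 0.9063).
Slope in that direction = a·(-0.4226) + b·(0.9063) = −0.28793.
Apparent dip = arctan|0.28793| = 16.06° (true dip is 20.1°, so apparent ≤ true as expected).

16.06°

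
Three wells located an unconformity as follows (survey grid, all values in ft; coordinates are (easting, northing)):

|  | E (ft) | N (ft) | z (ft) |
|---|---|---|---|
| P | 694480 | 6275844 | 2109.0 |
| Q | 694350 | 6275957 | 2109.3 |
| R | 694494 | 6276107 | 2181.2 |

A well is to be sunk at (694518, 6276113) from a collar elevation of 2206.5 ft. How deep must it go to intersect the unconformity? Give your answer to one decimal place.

18.3 ft

Let the plane be z = a·E + b·N + c.
Q−P: −130a + 113b = 0.3;  R−P: 14a + 263b = 72.2.
Solving gives a = 0.225866600, b = 0.262501398.
Then c = 2109 − a·694480 − b·6275844 = −1802168.66.
At (694518, 6276113): z_contact = 156868.42 + 1647488.43 − 1802168.66 = 2188.20 ft.
Depth below ground = 2206.5 − 2188.20 = 18.3 ft.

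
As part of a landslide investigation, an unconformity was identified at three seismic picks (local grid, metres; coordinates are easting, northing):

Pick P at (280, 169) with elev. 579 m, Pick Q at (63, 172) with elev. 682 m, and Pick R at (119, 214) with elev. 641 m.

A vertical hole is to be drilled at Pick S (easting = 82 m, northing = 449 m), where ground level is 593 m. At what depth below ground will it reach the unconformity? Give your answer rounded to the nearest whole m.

Let the plane be z = a·easting + b·northing + c.
Pick Q−Pick P: −217a + 3b = 103;  Pick R−Pick P: −161a + 45b = 62.
Solving gives a = −0.47931, b = −0.33710.
Then c = 579 − a·280 − b·169 = 770.18.
At (82, 449): z_contact = −39.3 − 151.4 + 770.18 = 579.5 m.
Depth below ground = 593 − 579.5 = 13 m.

13 m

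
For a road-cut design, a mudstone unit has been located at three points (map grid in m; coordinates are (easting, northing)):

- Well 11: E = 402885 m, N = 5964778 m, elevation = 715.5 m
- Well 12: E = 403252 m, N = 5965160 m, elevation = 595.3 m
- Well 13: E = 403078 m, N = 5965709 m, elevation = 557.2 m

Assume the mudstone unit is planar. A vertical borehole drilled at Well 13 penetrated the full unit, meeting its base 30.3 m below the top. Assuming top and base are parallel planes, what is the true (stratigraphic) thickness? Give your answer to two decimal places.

29.52 m

Two edge vectors: Well 11→Well 12 = (367, 382, -120.2), Well 11→Well 13 = (193, 931, -158.3).
Normal n = (Well 11→Well 12) × (Well 11→Well 13) = (51435.6, 34897.5, 267951).
So ∂z/∂E = −n_x/n_z = −0.19196 and ∂z/∂N = −n_y/n_z = −0.13024.
|∇z| = √(a²+b²) = 0.23197, so dip δ = arctan(0.23197) = 13.06°.
True thickness = vertical thickness × cos δ = 30.3 × cos 13.06° = 29.52 m.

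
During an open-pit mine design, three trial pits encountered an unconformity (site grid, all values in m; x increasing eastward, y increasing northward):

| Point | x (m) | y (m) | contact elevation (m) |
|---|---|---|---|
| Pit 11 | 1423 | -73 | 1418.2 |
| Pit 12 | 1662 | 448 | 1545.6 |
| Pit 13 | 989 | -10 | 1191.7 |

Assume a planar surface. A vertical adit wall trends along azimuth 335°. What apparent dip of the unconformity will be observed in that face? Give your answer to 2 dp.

Let the plane be z = a·x + b·y + c.
Pit 12−Pit 11: 239a + 521b = 127.4;  Pit 13−Pit 11: −434a + 63b = −226.5.
Solving gives a = 0.52259, b = 0.00480.
Unit vector along 335° is (sin 335°, cos 335°) = (-0.4226, 0.9063).
Slope in that direction = a·(-0.4226) + b·(0.9063) = −0.21650.
Apparent dip = arctan|0.21650| = 12.22° (true dip is 27.6°, so apparent ≤ true as expected).

12.22°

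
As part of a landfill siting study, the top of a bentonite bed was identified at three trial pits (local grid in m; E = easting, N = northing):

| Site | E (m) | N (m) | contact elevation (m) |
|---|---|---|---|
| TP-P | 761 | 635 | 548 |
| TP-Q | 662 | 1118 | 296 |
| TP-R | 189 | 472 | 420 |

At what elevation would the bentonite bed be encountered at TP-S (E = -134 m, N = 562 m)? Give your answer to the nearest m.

Two edge vectors: TP-P→TP-Q = (-99, 483, -252), TP-P→TP-R = (-572, -163, -128).
Normal n = (TP-P→TP-Q) × (TP-P→TP-R) = (-102900, 131472, 292413).
So ∂z/∂E = −n_x/n_z = 0.35190 and ∂z/∂N = −n_y/n_z = −0.44961.
Intercept c from TP-P: 548 − 267.80 + 285.50 = 565.71.
At (-134, 562): z = −47.2 − 252.7 + 565.71 = 265.9 m.

266 m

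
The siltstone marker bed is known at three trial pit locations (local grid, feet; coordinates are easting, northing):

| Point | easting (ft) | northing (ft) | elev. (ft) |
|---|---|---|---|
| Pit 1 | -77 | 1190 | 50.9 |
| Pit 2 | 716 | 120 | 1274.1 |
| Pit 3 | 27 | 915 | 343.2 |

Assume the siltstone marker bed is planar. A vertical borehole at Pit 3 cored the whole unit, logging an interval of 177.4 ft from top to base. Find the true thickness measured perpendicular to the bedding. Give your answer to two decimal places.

125.19 ft

Let the plane be z = a·easting + b·northing + c.
Pit 2−Pit 1: 793a − 1070b = 1223.2;  Pit 3−Pit 1: 104a − 275b = 292.3.
Solving gives a = 0.22116, b = −0.97927.
|∇z| = √(a²+b²) = 1.00393, so dip δ = arctan(1.00393) = 45.11°.
True thickness = vertical thickness × cos δ = 177.4 × cos 45.11° = 125.19 ft.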